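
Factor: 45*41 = 1845 = 3^2*5^1*41^1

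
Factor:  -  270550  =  - 2^1*5^2*7^1*773^1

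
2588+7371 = 9959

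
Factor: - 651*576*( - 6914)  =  2592584064 = 2^7*3^3  *7^1*31^1*3457^1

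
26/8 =3 + 1/4 = 3.25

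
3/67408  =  3/67408 = 0.00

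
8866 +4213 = 13079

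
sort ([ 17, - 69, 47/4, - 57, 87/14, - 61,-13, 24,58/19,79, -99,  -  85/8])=[ - 99, - 69 , - 61, - 57, - 13, - 85/8, 58/19, 87/14,47/4, 17, 24, 79 ] 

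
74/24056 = 37/12028 = 0.00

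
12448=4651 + 7797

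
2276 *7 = 15932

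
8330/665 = 238/19 = 12.53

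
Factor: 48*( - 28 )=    - 2^6*3^1*7^1= - 1344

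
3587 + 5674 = 9261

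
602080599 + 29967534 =632048133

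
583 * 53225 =31030175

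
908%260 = 128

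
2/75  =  2/75  =  0.03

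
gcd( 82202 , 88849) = 23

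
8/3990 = 4/1995 = 0.00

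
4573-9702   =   - 5129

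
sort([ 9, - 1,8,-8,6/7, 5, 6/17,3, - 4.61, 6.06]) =[ - 8, - 4.61, - 1, 6/17,6/7,3,5,6.06, 8, 9]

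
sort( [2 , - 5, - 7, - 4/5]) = [-7, - 5, - 4/5,  2 ]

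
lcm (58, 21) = 1218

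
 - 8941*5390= -48191990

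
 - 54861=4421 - 59282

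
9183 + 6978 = 16161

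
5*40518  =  202590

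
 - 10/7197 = -10/7197= - 0.00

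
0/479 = 0 = 0.00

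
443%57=44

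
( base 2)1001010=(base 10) 74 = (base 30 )2e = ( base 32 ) 2a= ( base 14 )54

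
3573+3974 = 7547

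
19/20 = 19/20 = 0.95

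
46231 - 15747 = 30484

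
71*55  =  3905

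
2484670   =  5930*419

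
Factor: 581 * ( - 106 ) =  - 61586  =  - 2^1*7^1*53^1 * 83^1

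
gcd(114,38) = 38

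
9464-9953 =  - 489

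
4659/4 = 4659/4 = 1164.75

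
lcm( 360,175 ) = 12600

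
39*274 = 10686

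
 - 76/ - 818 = 38/409 = 0.09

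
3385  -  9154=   -  5769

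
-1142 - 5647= - 6789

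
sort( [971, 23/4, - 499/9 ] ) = [ - 499/9 , 23/4,971] 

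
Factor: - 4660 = -2^2*5^1*233^1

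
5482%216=82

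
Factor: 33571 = 59^1*569^1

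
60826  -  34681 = 26145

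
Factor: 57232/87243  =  2^4 * 3^ ( - 1) * 7^2*13^( - 1)*73^1*2237^( - 1 )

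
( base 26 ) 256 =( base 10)1488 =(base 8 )2720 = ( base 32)1EG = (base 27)213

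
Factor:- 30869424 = -2^4*3^4*23819^1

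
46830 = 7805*6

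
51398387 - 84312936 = - 32914549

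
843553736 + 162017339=1005571075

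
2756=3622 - 866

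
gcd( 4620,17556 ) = 924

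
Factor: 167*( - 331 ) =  - 167^1 * 331^1 = - 55277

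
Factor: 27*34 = 2^1*3^3*17^1 = 918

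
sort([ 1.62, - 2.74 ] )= [ - 2.74 , 1.62 ]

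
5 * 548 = 2740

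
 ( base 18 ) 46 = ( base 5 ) 303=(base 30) 2I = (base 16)4E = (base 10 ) 78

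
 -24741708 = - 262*94434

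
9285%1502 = 273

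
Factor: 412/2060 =5^( - 1 ) = 1/5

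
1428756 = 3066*466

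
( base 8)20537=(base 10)8543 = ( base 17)1c99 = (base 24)EJN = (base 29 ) A4H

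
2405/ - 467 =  - 6 + 397/467 =- 5.15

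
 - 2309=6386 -8695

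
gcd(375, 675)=75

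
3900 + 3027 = 6927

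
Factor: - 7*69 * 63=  - 3^3*7^2*23^1 = - 30429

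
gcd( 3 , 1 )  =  1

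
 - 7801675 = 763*( - 10225)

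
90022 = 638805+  - 548783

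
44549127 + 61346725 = 105895852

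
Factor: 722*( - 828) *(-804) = 2^5*3^3*19^2*23^1*67^1 = 480644064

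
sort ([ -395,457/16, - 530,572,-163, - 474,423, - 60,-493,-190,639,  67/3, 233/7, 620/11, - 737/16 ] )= [- 530, - 493,- 474,- 395,  -  190, - 163, - 60,-737/16, 67/3 , 457/16 , 233/7,620/11,423, 572, 639 ] 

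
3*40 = 120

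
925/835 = 185/167 = 1.11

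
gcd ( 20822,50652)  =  2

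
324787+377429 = 702216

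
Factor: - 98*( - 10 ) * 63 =61740 =2^2*3^2*5^1*7^3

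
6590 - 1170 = 5420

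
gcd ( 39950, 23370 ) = 10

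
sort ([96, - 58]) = [ - 58,96 ]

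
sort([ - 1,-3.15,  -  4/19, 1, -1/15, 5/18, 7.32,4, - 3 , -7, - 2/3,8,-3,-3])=[ - 7, - 3.15, - 3,-3,-3, - 1,-2/3,-4/19,-1/15,5/18,1,4, 7.32 , 8]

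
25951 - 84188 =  - 58237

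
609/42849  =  203/14283 = 0.01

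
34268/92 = 372 + 11/23 = 372.48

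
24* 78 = 1872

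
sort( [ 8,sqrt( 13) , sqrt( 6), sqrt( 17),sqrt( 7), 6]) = [ sqrt( 6 ),sqrt( 7), sqrt(13) , sqrt( 17), 6,8 ] 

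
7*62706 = 438942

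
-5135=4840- 9975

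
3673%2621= 1052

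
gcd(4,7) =1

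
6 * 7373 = 44238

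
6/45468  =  1/7578  =  0.00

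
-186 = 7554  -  7740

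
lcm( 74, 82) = 3034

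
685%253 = 179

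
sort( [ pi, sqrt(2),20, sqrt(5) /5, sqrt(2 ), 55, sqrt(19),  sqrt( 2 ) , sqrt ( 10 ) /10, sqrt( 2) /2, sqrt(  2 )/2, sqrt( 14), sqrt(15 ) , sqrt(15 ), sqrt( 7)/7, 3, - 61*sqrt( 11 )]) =[ - 61*sqrt( 11 ), sqrt(10 )/10, sqrt( 7 )/7,  sqrt(5 )/5, sqrt(  2) /2, sqrt(2 )/2,sqrt( 2 ), sqrt(2), sqrt(2 ) , 3, pi,sqrt(14 ), sqrt(15 ),sqrt(15),sqrt( 19), 20, 55 ] 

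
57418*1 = 57418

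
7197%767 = 294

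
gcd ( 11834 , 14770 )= 2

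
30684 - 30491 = 193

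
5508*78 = 429624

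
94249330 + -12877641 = 81371689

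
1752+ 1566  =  3318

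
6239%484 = 431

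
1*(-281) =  -281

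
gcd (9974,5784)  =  2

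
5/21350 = 1/4270 = 0.00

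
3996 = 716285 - 712289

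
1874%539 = 257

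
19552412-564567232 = -545014820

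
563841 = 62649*9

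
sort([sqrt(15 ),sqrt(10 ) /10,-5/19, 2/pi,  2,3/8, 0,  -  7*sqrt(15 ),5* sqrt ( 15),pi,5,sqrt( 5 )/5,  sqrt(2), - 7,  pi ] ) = [ - 7*sqrt(15 ),-7, - 5/19, 0, sqrt (10 )/10,  3/8,  sqrt( 5)/5,  2/pi,  sqrt( 2 ),2, pi,  pi,  sqrt( 15),5 , 5*sqrt(15) ]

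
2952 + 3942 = 6894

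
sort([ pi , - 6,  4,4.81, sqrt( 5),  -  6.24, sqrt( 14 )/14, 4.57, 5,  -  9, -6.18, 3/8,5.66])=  [ - 9, - 6.24, - 6.18, - 6, sqrt( 14) /14, 3/8,sqrt(5),pi , 4, 4.57, 4.81, 5, 5.66]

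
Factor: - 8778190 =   -  2^1*5^1 * 19^1*47^1*983^1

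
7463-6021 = 1442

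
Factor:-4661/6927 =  - 3^( - 1 )*59^1*79^1*2309^(  -  1)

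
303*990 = 299970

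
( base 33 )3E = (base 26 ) 49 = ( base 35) 38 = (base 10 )113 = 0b1110001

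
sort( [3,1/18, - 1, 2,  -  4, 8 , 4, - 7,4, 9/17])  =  [ - 7, - 4, - 1, 1/18, 9/17 , 2,3,4, 4,8 ] 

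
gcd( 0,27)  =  27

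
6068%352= 84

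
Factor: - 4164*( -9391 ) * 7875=2^2*3^3 * 5^3*7^1*347^1*9391^1 = 307944976500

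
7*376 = 2632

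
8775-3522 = 5253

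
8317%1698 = 1525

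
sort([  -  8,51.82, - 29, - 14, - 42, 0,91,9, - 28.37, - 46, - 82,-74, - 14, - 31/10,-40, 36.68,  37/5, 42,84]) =[-82 ,-74, - 46, - 42,-40, - 29, - 28.37, -14, - 14,-8,-31/10,0,  37/5,9, 36.68, 42, 51.82,84 , 91 ]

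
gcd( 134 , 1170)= 2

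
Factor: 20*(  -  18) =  - 360=- 2^3*3^2 * 5^1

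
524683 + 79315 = 603998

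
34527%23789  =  10738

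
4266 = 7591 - 3325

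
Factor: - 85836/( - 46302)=14306/7717= 2^1*23^1*311^1 * 7717^( - 1)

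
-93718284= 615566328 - 709284612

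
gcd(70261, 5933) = 17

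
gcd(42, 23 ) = 1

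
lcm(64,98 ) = 3136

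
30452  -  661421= - 630969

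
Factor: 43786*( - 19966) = -874231276  =  -2^2*67^1*149^1*21893^1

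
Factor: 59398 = 2^1 *17^1*1747^1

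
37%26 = 11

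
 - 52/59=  - 52/59 = - 0.88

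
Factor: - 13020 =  - 2^2*3^1*5^1*7^1*31^1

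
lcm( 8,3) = 24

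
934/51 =934/51 = 18.31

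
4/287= 4/287  =  0.01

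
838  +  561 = 1399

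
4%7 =4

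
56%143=56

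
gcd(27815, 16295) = 5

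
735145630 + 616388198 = 1351533828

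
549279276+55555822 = 604835098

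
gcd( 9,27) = 9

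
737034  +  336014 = 1073048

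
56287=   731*77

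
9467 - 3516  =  5951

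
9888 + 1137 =11025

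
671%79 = 39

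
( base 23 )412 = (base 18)6AH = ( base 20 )571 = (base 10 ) 2141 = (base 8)4135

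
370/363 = 1 +7/363=1.02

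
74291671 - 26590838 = 47700833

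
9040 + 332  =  9372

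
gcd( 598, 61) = 1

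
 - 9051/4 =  - 9051/4 = - 2262.75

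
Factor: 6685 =5^1*7^1*191^1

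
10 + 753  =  763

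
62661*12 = 751932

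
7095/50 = 141+9/10=141.90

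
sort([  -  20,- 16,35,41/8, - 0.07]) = [-20, - 16, - 0.07,  41/8,35] 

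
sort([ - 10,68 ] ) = [ - 10, 68]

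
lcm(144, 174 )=4176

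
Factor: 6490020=2^2*  3^1*5^1*19^1*5693^1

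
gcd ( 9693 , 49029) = 3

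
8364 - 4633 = 3731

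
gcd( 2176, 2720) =544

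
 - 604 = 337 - 941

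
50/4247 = 50/4247 = 0.01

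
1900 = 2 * 950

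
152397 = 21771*7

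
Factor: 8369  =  8369^1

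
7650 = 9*850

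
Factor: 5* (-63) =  - 3^2*5^1*7^1 = -315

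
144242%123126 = 21116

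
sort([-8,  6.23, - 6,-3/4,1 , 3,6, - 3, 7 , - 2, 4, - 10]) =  [ - 10, - 8, - 6,-3, - 2, - 3/4,  1  ,  3,4 , 6,6.23,7] 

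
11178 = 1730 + 9448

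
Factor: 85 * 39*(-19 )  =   - 62985 = - 3^1 * 5^1*13^1*17^1*19^1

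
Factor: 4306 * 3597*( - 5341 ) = - 82725050562 = -2^1 * 3^1*7^2*11^1 * 109^2*2153^1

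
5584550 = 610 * 9155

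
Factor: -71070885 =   -  3^3 * 5^1*701^1 * 751^1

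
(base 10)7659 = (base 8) 16753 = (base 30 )8f9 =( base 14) 2B11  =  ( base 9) 11450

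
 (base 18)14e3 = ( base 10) 7383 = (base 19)118B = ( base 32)76n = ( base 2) 1110011010111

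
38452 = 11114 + 27338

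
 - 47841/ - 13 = 47841/13 = 3680.08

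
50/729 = 50/729 = 0.07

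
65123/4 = 65123/4  =  16280.75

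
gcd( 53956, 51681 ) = 7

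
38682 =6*6447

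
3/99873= 1/33291 =0.00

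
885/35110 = 177/7022 = 0.03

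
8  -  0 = 8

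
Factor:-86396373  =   - 3^2*7^1*173^1*7927^1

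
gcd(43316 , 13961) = 1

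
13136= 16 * 821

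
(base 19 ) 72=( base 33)43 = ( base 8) 207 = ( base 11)113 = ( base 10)135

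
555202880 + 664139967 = 1219342847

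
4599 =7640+- 3041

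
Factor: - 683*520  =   - 2^3*5^1*13^1 * 683^1 = - 355160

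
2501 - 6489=  -  3988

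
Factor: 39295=5^1*29^1*271^1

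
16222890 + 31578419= 47801309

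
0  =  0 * 78103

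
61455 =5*12291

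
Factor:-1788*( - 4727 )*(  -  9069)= - 76650063444 = - 2^2*3^2*29^1 * 149^1 * 163^1*3023^1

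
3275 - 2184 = 1091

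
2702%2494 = 208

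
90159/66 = 1366 + 1/22= 1366.05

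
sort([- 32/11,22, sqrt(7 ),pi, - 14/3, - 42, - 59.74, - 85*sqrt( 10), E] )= [ - 85*sqrt( 10), -59.74, - 42, - 14/3 , - 32/11, sqrt (7 ),E, pi,22 ]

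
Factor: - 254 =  - 2^1*127^1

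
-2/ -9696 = 1/4848 =0.00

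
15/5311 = 15/5311 = 0.00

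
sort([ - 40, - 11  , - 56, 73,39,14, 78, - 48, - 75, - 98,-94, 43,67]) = [ - 98, - 94, - 75, - 56, - 48, - 40, - 11 , 14, 39, 43, 67, 73 , 78]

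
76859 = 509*151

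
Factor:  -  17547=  - 3^1 *5849^1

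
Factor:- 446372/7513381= - 2^2 *2083^( - 1)*3607^(-1 )*111593^1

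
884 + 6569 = 7453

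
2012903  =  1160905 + 851998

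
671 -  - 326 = 997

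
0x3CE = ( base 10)974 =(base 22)206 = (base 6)4302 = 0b1111001110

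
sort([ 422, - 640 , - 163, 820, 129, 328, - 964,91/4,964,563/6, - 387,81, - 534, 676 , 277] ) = [-964,- 640, - 534, - 387, - 163, 91/4, 81, 563/6, 129, 277, 328, 422,676, 820 , 964 ]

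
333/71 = 333/71 = 4.69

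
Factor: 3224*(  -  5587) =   -  18012488 = - 2^3*13^1*31^1*37^1 * 151^1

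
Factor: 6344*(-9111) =-57800184 = -2^3*3^1*13^1*61^1*3037^1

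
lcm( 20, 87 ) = 1740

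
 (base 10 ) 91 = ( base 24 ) 3j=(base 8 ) 133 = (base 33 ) 2p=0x5b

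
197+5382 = 5579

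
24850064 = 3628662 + 21221402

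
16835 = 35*481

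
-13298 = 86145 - 99443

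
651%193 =72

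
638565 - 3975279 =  - 3336714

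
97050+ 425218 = 522268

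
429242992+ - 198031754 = 231211238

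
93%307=93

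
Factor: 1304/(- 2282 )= - 2^2*7^(-1) = - 4/7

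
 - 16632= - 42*396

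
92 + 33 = 125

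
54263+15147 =69410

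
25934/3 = 8644 + 2/3=8644.67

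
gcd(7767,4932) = 9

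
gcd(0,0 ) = 0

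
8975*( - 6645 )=  -  59638875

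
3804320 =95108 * 40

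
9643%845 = 348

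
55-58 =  - 3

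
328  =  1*328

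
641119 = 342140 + 298979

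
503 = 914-411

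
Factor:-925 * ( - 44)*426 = 2^3*3^1*5^2*11^1*37^1*71^1 = 17338200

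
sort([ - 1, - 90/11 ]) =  [ - 90/11 , - 1]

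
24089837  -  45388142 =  - 21298305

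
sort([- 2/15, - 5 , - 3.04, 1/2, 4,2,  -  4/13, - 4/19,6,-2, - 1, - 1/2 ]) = [ - 5, - 3.04, - 2, - 1, - 1/2,-4/13, - 4/19, - 2/15, 1/2, 2,4,6]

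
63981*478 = 30582918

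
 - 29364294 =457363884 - 486728178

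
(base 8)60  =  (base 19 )2A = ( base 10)48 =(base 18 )2C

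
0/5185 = 0 = 0.00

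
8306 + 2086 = 10392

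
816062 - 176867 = 639195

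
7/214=7/214 = 0.03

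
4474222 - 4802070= - 327848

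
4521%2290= 2231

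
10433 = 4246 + 6187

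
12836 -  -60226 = 73062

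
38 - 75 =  - 37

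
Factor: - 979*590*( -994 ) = 2^2 * 5^1*7^1*11^1* 59^1*71^1*89^1 = 574144340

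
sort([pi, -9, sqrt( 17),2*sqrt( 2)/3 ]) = [ - 9,2*sqrt(2)/3, pi,sqrt ( 17) ]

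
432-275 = 157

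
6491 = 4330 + 2161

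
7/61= 7/61=0.11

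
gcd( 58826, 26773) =1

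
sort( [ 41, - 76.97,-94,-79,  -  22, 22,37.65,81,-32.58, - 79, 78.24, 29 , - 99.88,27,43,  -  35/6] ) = [ - 99.88, - 94, - 79,  -  79 , - 76.97, - 32.58, - 22,-35/6,22,27,29,  37.65,41, 43,78.24, 81 ] 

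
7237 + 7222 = 14459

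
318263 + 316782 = 635045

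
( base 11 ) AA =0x78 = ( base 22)5A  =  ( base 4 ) 1320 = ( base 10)120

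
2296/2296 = 1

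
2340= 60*39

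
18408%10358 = 8050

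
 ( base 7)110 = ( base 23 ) 2A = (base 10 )56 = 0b111000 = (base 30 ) 1q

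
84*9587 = 805308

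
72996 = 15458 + 57538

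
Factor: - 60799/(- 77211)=3^( - 2)*23^( - 1)*163^1 = 163/207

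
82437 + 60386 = 142823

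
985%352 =281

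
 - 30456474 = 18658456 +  - 49114930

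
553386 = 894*619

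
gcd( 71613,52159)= 1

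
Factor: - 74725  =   - 5^2*7^2 * 61^1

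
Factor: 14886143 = 149^1*99907^1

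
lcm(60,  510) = 1020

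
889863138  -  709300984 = 180562154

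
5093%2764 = 2329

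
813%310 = 193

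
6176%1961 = 293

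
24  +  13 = 37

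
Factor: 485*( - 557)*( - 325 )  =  87797125 = 5^3* 13^1*97^1*557^1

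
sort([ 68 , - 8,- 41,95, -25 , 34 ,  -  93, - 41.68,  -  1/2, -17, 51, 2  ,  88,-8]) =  [ - 93 ,  -  41.68,-41,- 25, - 17, -8, -8, - 1/2,2,34 , 51 , 68,88,95] 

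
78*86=6708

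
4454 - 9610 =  - 5156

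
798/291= 266/97= 2.74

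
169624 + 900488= 1070112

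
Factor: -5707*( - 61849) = 352972243 = 13^1 * 127^1*439^1*487^1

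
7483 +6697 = 14180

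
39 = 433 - 394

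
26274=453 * 58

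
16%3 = 1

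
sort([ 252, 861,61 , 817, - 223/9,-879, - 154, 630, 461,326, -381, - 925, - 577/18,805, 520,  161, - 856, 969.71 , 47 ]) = [-925, - 879,-856, - 381, - 154,-577/18, - 223/9,  47, 61 , 161,  252,326, 461,  520,630, 805,817,861, 969.71]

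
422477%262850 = 159627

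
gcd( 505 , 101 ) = 101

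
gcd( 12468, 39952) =4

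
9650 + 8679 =18329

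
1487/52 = 1487/52 =28.60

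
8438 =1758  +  6680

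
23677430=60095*394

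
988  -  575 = 413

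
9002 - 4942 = 4060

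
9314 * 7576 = 70562864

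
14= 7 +7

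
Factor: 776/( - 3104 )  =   - 2^(-2 ) = - 1/4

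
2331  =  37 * 63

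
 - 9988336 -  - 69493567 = 59505231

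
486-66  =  420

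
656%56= 40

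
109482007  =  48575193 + 60906814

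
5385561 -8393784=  - 3008223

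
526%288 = 238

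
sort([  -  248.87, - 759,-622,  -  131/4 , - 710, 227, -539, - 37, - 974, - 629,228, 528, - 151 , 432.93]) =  [-974,  -  759, - 710 , - 629 , - 622, - 539, - 248.87 , - 151, - 37,-131/4,227,228,432.93,528] 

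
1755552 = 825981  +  929571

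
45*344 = 15480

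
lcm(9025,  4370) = 415150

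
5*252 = 1260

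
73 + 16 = 89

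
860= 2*430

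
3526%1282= 962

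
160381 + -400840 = -240459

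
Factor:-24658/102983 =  - 2^1 * 12329^1*102983^( - 1 )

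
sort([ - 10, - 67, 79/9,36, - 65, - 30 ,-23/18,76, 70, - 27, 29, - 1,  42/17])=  [-67,-65, - 30,-27, - 10,- 23/18,-1, 42/17, 79/9, 29, 36,70,  76 ]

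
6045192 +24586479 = 30631671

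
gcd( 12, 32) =4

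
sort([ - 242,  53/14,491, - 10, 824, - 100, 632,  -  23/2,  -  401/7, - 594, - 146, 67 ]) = [ - 594, - 242,-146  , - 100, - 401/7, - 23/2, - 10, 53/14 , 67, 491, 632,824]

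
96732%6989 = 5875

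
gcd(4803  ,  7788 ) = 3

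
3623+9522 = 13145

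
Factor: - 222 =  - 2^1* 3^1*37^1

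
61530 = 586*105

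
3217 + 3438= 6655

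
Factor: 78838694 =2^1*11^1 *43^1*83339^1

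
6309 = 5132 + 1177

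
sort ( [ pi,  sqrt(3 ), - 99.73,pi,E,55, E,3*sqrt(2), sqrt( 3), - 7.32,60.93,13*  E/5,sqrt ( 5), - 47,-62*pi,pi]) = [ - 62*pi, - 99.73, -47, - 7.32, sqrt( 3), sqrt( 3 ) , sqrt( 5 ),E,E,pi,pi,pi,3*sqrt( 2),13*E/5,55,60.93 ] 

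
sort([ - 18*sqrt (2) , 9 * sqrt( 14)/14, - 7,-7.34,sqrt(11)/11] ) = [ - 18*sqrt( 2 ), - 7.34, - 7,sqrt( 11)/11,9*sqrt(14 )/14 ] 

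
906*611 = 553566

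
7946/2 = 3973 = 3973.00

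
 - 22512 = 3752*( - 6)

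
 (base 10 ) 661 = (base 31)LA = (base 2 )1010010101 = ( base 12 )471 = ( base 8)1225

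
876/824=1 +13/206 = 1.06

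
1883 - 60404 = -58521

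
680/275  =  2 + 26/55= 2.47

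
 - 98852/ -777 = 98852/777 = 127.22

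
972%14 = 6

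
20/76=5/19= 0.26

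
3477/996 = 3 + 163/332= 3.49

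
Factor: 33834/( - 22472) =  - 16917/11236 = - 2^(-2)*3^1*53^( - 2)*5639^1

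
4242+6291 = 10533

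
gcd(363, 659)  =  1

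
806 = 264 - -542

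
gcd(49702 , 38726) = 2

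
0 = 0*74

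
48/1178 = 24/589  =  0.04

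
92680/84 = 1103 + 1/3= 1103.33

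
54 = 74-20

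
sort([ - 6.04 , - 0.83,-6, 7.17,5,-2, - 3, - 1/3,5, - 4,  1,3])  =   [-6.04,-6, - 4, - 3,-2, - 0.83,- 1/3, 1, 3,5,5,7.17]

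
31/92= 31/92 = 0.34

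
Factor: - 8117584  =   - 2^4*507349^1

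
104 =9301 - 9197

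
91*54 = 4914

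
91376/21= 4351 + 5/21 =4351.24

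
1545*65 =100425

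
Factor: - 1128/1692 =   -  2^1*3^( - 1) = - 2/3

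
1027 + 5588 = 6615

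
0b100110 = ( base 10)38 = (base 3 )1102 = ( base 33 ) 15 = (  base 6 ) 102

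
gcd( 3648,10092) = 12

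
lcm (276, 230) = 1380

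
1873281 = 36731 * 51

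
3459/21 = 164 + 5/7 = 164.71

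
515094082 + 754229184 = 1269323266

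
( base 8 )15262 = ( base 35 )5K9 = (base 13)3159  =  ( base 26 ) A2M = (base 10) 6834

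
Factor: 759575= 5^2*23^1 * 1321^1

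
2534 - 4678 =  - 2144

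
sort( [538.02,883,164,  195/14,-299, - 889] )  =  [ - 889,-299 , 195/14, 164, 538.02 , 883]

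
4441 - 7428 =-2987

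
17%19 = 17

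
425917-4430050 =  - 4004133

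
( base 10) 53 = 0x35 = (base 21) 2B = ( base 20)2d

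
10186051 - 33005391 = - 22819340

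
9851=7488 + 2363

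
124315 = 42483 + 81832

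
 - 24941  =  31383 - 56324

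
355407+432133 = 787540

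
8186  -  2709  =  5477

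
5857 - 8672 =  - 2815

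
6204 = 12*517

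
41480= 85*488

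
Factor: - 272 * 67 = -2^4*17^1*67^1 = - 18224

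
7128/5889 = 2376/1963  =  1.21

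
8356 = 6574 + 1782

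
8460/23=8460/23  =  367.83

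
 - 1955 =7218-9173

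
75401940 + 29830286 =105232226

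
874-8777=-7903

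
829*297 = 246213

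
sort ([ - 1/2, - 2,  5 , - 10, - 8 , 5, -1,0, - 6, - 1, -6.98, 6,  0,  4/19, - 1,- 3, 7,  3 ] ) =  [ - 10, - 8,  -  6.98, - 6, - 3, - 2, - 1, - 1, - 1 ,- 1/2, 0,  0,4/19,3,5, 5, 6,7] 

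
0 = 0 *92802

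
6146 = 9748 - 3602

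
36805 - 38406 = -1601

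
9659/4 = 9659/4 = 2414.75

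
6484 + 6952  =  13436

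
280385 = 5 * 56077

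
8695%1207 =246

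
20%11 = 9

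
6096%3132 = 2964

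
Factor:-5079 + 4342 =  - 737 = - 11^1*67^1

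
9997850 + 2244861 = 12242711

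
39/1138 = 39/1138 = 0.03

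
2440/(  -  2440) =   -  1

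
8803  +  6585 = 15388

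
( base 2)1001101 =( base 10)77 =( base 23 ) 38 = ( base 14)57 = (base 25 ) 32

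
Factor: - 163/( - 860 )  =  2^( - 2 ) * 5^ ( - 1 )*43^( - 1 )*163^1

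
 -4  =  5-9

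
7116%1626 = 612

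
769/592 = 769/592= 1.30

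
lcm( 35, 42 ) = 210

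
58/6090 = 1/105=0.01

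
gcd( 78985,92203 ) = 1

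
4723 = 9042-4319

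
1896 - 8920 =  - 7024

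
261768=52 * 5034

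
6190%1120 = 590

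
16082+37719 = 53801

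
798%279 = 240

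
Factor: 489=3^1*163^1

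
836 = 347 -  - 489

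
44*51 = 2244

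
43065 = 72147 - 29082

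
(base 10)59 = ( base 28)23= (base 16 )3B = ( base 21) 2h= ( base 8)73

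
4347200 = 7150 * 608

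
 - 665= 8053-8718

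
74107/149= 74107/149 = 497.36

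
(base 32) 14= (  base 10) 36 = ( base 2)100100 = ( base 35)11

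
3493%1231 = 1031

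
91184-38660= 52524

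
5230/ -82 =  - 2615/41= - 63.78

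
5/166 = 5/166 = 0.03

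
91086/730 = 45543/365 = 124.78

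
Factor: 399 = 3^1*7^1* 19^1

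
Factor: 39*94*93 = 340938= 2^1*3^2 * 13^1*31^1 *47^1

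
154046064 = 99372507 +54673557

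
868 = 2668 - 1800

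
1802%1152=650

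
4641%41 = 8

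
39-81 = -42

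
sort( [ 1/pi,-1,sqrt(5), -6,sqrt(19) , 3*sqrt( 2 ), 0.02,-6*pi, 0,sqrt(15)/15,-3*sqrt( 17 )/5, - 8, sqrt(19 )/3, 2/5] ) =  [ - 6*pi, - 8 ,-6, - 3*sqrt(17)/5, - 1,0,0.02, sqrt( 15) /15, 1/pi , 2/5,  sqrt( 19) /3, sqrt( 5), 3*sqrt(2 ) , sqrt(19)] 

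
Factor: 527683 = 13^1  *  40591^1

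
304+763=1067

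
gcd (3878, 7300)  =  2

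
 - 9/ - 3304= 9/3304 = 0.00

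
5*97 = 485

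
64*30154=1929856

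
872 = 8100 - 7228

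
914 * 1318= 1204652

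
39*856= 33384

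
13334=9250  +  4084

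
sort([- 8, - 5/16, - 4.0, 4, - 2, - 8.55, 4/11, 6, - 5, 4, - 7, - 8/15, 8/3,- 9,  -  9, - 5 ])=[ - 9,-9,  -  8.55, - 8,  -  7,-5, - 5, - 4.0, - 2,  -  8/15,-5/16,4/11, 8/3, 4, 4,6 ] 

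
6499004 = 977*6652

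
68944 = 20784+48160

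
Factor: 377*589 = 222053 = 13^1*19^1*29^1*31^1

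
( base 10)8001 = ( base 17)1ABB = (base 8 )17501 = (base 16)1f41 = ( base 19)1332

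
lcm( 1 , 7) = 7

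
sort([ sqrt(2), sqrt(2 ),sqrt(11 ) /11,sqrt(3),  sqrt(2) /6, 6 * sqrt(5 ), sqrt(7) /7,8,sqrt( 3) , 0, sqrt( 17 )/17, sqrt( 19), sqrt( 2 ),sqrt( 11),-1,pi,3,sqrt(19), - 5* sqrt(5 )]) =[-5*sqrt(5 ),- 1,0,sqrt(2)/6,sqrt(17)/17, sqrt( 11)/11,sqrt(7)/7,  sqrt(2), sqrt(2),sqrt(2),sqrt( 3),sqrt( 3),  3, pi,sqrt(11 ),  sqrt(19 ),sqrt(19 ),8,6 * sqrt( 5)]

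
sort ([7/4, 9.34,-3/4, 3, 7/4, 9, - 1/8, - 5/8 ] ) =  [ - 3/4, - 5/8, - 1/8, 7/4, 7/4, 3,  9, 9.34]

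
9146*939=8588094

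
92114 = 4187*22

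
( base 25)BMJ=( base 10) 7444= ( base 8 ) 16424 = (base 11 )5658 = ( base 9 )11181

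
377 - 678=-301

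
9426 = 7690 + 1736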